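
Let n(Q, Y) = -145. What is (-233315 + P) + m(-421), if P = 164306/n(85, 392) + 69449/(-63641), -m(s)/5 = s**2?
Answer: -10341335654651/9227945 ≈ -1.1207e+6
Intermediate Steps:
m(s) = -5*s**2
P = -10466668251/9227945 (P = 164306/(-145) + 69449/(-63641) = 164306*(-1/145) + 69449*(-1/63641) = -164306/145 - 69449/63641 = -10466668251/9227945 ≈ -1134.2)
(-233315 + P) + m(-421) = (-233315 - 10466668251/9227945) - 5*(-421)**2 = -2163484655926/9227945 - 5*177241 = -2163484655926/9227945 - 886205 = -10341335654651/9227945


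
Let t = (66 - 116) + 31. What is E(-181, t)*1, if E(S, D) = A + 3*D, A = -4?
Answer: -61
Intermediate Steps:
t = -19 (t = -50 + 31 = -19)
E(S, D) = -4 + 3*D
E(-181, t)*1 = (-4 + 3*(-19))*1 = (-4 - 57)*1 = -61*1 = -61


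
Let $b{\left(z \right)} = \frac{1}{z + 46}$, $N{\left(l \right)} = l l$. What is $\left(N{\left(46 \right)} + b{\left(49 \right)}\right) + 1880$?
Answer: $\frac{379621}{95} \approx 3996.0$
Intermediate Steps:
$N{\left(l \right)} = l^{2}$
$b{\left(z \right)} = \frac{1}{46 + z}$
$\left(N{\left(46 \right)} + b{\left(49 \right)}\right) + 1880 = \left(46^{2} + \frac{1}{46 + 49}\right) + 1880 = \left(2116 + \frac{1}{95}\right) + 1880 = \frac{201021}{95} + 1880 = \frac{379621}{95}$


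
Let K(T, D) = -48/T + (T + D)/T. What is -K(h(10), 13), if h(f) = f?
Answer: 5/2 ≈ 2.5000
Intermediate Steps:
K(T, D) = -48/T + (D + T)/T
-K(h(10), 13) = -(-48 + 13 + 10)/10 = -(-25)/10 = -1*(-5/2) = 5/2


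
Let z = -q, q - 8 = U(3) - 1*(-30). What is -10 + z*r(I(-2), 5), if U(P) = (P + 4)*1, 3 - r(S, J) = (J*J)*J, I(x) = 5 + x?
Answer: 5480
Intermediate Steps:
r(S, J) = 3 - J**3 (r(S, J) = 3 - J*J*J = 3 - J**2*J = 3 - J**3)
U(P) = 4 + P (U(P) = (4 + P)*1 = 4 + P)
q = 45 (q = 8 + ((4 + 3) - 1*(-30)) = 8 + (7 + 30) = 8 + 37 = 45)
z = -45 (z = -1*45 = -45)
-10 + z*r(I(-2), 5) = -10 - 45*(3 - 1*5**3) = -10 - 45*(3 - 1*125) = -10 - 45*(3 - 125) = -10 - 45*(-122) = -10 + 5490 = 5480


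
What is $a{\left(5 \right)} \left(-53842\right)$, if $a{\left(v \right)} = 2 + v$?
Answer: $-376894$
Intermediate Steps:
$a{\left(5 \right)} \left(-53842\right) = \left(2 + 5\right) \left(-53842\right) = 7 \left(-53842\right) = -376894$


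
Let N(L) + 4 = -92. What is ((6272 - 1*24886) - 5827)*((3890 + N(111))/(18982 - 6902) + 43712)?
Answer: -6452970916257/6040 ≈ -1.0684e+9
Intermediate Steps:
N(L) = -96 (N(L) = -4 - 92 = -96)
((6272 - 1*24886) - 5827)*((3890 + N(111))/(18982 - 6902) + 43712) = ((6272 - 1*24886) - 5827)*((3890 - 96)/(18982 - 6902) + 43712) = ((6272 - 24886) - 5827)*(3794/12080 + 43712) = (-18614 - 5827)*(3794*(1/12080) + 43712) = -24441*(1897/6040 + 43712) = -24441*264022377/6040 = -6452970916257/6040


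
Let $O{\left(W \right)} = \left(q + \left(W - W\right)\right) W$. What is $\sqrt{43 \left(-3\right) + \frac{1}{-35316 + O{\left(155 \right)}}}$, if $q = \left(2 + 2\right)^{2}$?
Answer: $\frac{i \sqrt{34772051605}}{16418} \approx 11.358 i$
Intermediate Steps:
$q = 16$ ($q = 4^{2} = 16$)
$O{\left(W \right)} = 16 W$ ($O{\left(W \right)} = \left(16 + \left(W - W\right)\right) W = \left(16 + 0\right) W = 16 W$)
$\sqrt{43 \left(-3\right) + \frac{1}{-35316 + O{\left(155 \right)}}} = \sqrt{43 \left(-3\right) + \frac{1}{-35316 + 16 \cdot 155}} = \sqrt{-129 + \frac{1}{-35316 + 2480}} = \sqrt{-129 + \frac{1}{-32836}} = \sqrt{-129 - \frac{1}{32836}} = \sqrt{- \frac{4235845}{32836}} = \frac{i \sqrt{34772051605}}{16418}$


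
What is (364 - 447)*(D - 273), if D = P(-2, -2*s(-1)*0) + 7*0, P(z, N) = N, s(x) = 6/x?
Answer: 22659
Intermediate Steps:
D = 0 (D = -12/(-1)*0 + 7*0 = -12*(-1)*0 + 0 = -2*(-6)*0 + 0 = 12*0 + 0 = 0 + 0 = 0)
(364 - 447)*(D - 273) = (364 - 447)*(0 - 273) = -83*(-273) = 22659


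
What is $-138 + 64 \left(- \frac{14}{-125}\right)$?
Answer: $- \frac{16354}{125} \approx -130.83$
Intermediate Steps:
$-138 + 64 \left(- \frac{14}{-125}\right) = -138 + 64 \left(\left(-14\right) \left(- \frac{1}{125}\right)\right) = -138 + 64 \cdot \frac{14}{125} = -138 + \frac{896}{125} = - \frac{16354}{125}$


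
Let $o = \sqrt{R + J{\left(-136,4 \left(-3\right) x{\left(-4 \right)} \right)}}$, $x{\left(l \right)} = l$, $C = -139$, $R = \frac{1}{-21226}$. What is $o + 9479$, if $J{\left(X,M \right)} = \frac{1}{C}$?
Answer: $9479 + \frac{i \sqrt{63035595110}}{2950414} \approx 9479.0 + 0.085096 i$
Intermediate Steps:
$R = - \frac{1}{21226} \approx -4.7112 \cdot 10^{-5}$
$J{\left(X,M \right)} = - \frac{1}{139}$ ($J{\left(X,M \right)} = \frac{1}{-139} = - \frac{1}{139}$)
$o = \frac{i \sqrt{63035595110}}{2950414}$ ($o = \sqrt{- \frac{1}{21226} - \frac{1}{139}} = \sqrt{- \frac{21365}{2950414}} = \frac{i \sqrt{63035595110}}{2950414} \approx 0.085096 i$)
$o + 9479 = \frac{i \sqrt{63035595110}}{2950414} + 9479 = 9479 + \frac{i \sqrt{63035595110}}{2950414}$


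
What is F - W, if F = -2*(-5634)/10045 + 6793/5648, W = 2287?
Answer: -129619146571/56734160 ≈ -2284.7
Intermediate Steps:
F = 131877349/56734160 (F = 11268*(1/10045) + 6793*(1/5648) = 11268/10045 + 6793/5648 = 131877349/56734160 ≈ 2.3245)
F - W = 131877349/56734160 - 1*2287 = 131877349/56734160 - 2287 = -129619146571/56734160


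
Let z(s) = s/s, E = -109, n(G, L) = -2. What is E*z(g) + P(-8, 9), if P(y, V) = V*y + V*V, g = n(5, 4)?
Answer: -100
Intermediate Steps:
g = -2
P(y, V) = V**2 + V*y (P(y, V) = V*y + V**2 = V**2 + V*y)
z(s) = 1
E*z(g) + P(-8, 9) = -109*1 + 9*(9 - 8) = -109 + 9*1 = -109 + 9 = -100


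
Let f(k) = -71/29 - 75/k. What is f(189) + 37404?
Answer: 68331910/1827 ≈ 37401.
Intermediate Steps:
f(k) = -71/29 - 75/k (f(k) = -71*1/29 - 75/k = -71/29 - 75/k)
f(189) + 37404 = (-71/29 - 75/189) + 37404 = (-71/29 - 75*1/189) + 37404 = (-71/29 - 25/63) + 37404 = -5198/1827 + 37404 = 68331910/1827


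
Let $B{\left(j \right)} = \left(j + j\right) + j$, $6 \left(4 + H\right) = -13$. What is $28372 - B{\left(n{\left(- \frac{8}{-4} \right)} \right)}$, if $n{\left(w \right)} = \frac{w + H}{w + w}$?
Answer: $\frac{227001}{8} \approx 28375.0$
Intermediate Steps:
$H = - \frac{37}{6}$ ($H = -4 + \frac{1}{6} \left(-13\right) = -4 - \frac{13}{6} = - \frac{37}{6} \approx -6.1667$)
$n{\left(w \right)} = \frac{- \frac{37}{6} + w}{2 w}$ ($n{\left(w \right)} = \frac{w - \frac{37}{6}}{w + w} = \frac{- \frac{37}{6} + w}{2 w}$)
$B{\left(j \right)} = 3 j$ ($B{\left(j \right)} = 2 j + j = 3 j$)
$28372 - B{\left(n{\left(- \frac{8}{-4} \right)} \right)} = 28372 - 3 \frac{-37 + 6 \left(- \frac{8}{-4}\right)}{12 \left(- \frac{8}{-4}\right)} = 28372 - 3 \frac{-37 + 6 \left(\left(-8\right) \left(- \frac{1}{4}\right)\right)}{12 \left(\left(-8\right) \left(- \frac{1}{4}\right)\right)} = 28372 - 3 \frac{-37 + 6 \cdot 2}{12 \cdot 2} = 28372 - 3 \cdot \frac{1}{12} \cdot \frac{1}{2} \left(-37 + 12\right) = 28372 - 3 \cdot \frac{1}{12} \cdot \frac{1}{2} \left(-25\right) = 28372 - 3 \left(- \frac{25}{24}\right) = 28372 - - \frac{25}{8} = 28372 + \frac{25}{8} = \frac{227001}{8}$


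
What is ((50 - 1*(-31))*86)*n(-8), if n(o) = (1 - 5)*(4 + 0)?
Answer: -111456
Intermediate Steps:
n(o) = -16 (n(o) = -4*4 = -16)
((50 - 1*(-31))*86)*n(-8) = ((50 - 1*(-31))*86)*(-16) = ((50 + 31)*86)*(-16) = (81*86)*(-16) = 6966*(-16) = -111456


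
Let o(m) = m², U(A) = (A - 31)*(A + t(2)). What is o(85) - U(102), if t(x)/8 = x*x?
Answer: -2289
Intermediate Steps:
t(x) = 8*x² (t(x) = 8*(x*x) = 8*x²)
U(A) = (-31 + A)*(32 + A) (U(A) = (A - 31)*(A + 8*2²) = (-31 + A)*(A + 8*4) = (-31 + A)*(A + 32) = (-31 + A)*(32 + A))
o(85) - U(102) = 85² - (-992 + 102 + 102²) = 7225 - (-992 + 102 + 10404) = 7225 - 1*9514 = 7225 - 9514 = -2289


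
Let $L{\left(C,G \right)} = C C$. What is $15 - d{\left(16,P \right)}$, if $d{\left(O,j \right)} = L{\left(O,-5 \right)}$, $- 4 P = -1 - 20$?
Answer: $-241$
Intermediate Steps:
$P = \frac{21}{4}$ ($P = - \frac{-1 - 20}{4} = \left(- \frac{1}{4}\right) \left(-21\right) = \frac{21}{4} \approx 5.25$)
$L{\left(C,G \right)} = C^{2}$
$d{\left(O,j \right)} = O^{2}$
$15 - d{\left(16,P \right)} = 15 - 16^{2} = 15 - 256 = -241$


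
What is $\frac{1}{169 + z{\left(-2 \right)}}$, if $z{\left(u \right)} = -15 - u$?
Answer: $\frac{1}{156} \approx 0.0064103$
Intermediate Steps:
$\frac{1}{169 + z{\left(-2 \right)}} = \frac{1}{169 - 13} = \frac{1}{156}$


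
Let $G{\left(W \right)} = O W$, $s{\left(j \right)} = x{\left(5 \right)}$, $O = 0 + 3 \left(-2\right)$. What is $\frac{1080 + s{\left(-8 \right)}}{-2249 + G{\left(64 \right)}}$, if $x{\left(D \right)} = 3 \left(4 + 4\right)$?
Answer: $- \frac{1104}{2633} \approx -0.41929$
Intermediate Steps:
$O = -6$ ($O = 0 - 6 = -6$)
$x{\left(D \right)} = 24$ ($x{\left(D \right)} = 3 \cdot 8 = 24$)
$s{\left(j \right)} = 24$
$G{\left(W \right)} = - 6 W$
$\frac{1080 + s{\left(-8 \right)}}{-2249 + G{\left(64 \right)}} = \frac{1080 + 24}{-2249 - 384} = \frac{1104}{-2249 - 384} = \frac{1104}{-2633} = 1104 \left(- \frac{1}{2633}\right) = - \frac{1104}{2633}$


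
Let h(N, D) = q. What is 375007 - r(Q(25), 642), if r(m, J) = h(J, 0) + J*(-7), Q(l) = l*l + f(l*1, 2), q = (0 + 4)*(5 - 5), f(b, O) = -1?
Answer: 379501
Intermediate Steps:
q = 0 (q = 4*0 = 0)
h(N, D) = 0
Q(l) = -1 + l² (Q(l) = l*l - 1 = l² - 1 = -1 + l²)
r(m, J) = -7*J (r(m, J) = 0 + J*(-7) = 0 - 7*J = -7*J)
375007 - r(Q(25), 642) = 375007 - (-7)*642 = 375007 - 1*(-4494) = 375007 + 4494 = 379501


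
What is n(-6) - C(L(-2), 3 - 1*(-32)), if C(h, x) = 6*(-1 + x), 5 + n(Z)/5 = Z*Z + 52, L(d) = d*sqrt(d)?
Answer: 211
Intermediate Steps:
L(d) = d**(3/2)
n(Z) = 235 + 5*Z**2 (n(Z) = -25 + 5*(Z*Z + 52) = -25 + 5*(Z**2 + 52) = -25 + 5*(52 + Z**2) = -25 + (260 + 5*Z**2) = 235 + 5*Z**2)
C(h, x) = -6 + 6*x
n(-6) - C(L(-2), 3 - 1*(-32)) = (235 + 5*(-6)**2) - (-6 + 6*(3 - 1*(-32))) = (235 + 5*36) - (-6 + 6*(3 + 32)) = (235 + 180) - (-6 + 6*35) = 415 - (-6 + 210) = 415 - 1*204 = 415 - 204 = 211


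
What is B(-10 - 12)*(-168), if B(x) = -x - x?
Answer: -7392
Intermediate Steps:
B(x) = -2*x
B(-10 - 12)*(-168) = -2*(-10 - 12)*(-168) = -2*(-22)*(-168) = 44*(-168) = -7392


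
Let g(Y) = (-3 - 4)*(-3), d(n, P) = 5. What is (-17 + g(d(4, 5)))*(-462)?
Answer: -1848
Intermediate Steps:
g(Y) = 21 (g(Y) = -7*(-3) = 21)
(-17 + g(d(4, 5)))*(-462) = (-17 + 21)*(-462) = 4*(-462) = -1848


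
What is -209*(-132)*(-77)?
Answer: -2124276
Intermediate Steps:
-209*(-132)*(-77) = 27588*(-77) = -2124276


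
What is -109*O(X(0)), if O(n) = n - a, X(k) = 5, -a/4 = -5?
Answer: 1635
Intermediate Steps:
a = 20 (a = -4*(-5) = 20)
O(n) = -20 + n (O(n) = n - 1*20 = n - 20 = -20 + n)
-109*O(X(0)) = -109*(-20 + 5) = -109*(-15) = 1635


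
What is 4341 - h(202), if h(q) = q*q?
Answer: -36463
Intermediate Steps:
h(q) = q²
4341 - h(202) = 4341 - 1*202² = 4341 - 1*40804 = 4341 - 40804 = -36463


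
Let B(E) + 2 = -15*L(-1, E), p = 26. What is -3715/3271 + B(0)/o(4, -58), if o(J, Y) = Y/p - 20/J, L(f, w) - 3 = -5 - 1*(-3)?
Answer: 373681/307474 ≈ 1.2153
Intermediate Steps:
L(f, w) = 1 (L(f, w) = 3 + (-5 - 1*(-3)) = 3 + (-5 + 3) = 3 - 2 = 1)
B(E) = -17 (B(E) = -2 - 15*1 = -2 - 15 = -17)
o(J, Y) = -20/J + Y/26 (o(J, Y) = Y/26 - 20/J = -20/J + Y/26)
-3715/3271 + B(0)/o(4, -58) = -3715/3271 - 17/(-20/4 + (1/26)*(-58)) = -3715*1/3271 - 17/(-20*¼ - 29/13) = -3715/3271 - 17/(-5 - 29/13) = -3715/3271 - 17/(-94/13) = -3715/3271 - 17*(-13/94) = -3715/3271 + 221/94 = 373681/307474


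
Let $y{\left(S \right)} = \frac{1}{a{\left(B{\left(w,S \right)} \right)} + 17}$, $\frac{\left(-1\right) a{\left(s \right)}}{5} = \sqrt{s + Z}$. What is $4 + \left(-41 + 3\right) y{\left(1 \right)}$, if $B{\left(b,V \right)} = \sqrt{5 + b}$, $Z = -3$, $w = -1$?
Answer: $\frac{305}{157} - \frac{95 i}{157} \approx 1.9427 - 0.6051 i$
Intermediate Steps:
$a{\left(s \right)} = - 5 \sqrt{-3 + s}$ ($a{\left(s \right)} = - 5 \sqrt{s - 3} = - 5 \sqrt{-3 + s}$)
$y{\left(S \right)} = \frac{17 + 5 i}{314}$ ($y{\left(S \right)} = \frac{1}{- 5 \sqrt{-3 + \sqrt{5 - 1}} + 17} = \frac{1}{- 5 \sqrt{-3 + \sqrt{4}} + 17} = \frac{1}{- 5 \sqrt{-3 + 2} + 17} = \frac{1}{- 5 \sqrt{-1} + 17} = \frac{1}{- 5 i + 17} = \frac{1}{17 - 5 i} = \frac{17 + 5 i}{314}$)
$4 + \left(-41 + 3\right) y{\left(1 \right)} = 4 + \left(-41 + 3\right) \left(\frac{17}{314} + \frac{5 i}{314}\right) = 4 - 38 \left(\frac{17}{314} + \frac{5 i}{314}\right) = 4 - \left(\frac{323}{157} + \frac{95 i}{157}\right) = \frac{305}{157} - \frac{95 i}{157}$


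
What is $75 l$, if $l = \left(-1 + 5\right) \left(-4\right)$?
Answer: $-1200$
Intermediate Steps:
$l = -16$ ($l = 4 \left(-4\right) = -16$)
$75 l = 75 \left(-16\right) = -1200$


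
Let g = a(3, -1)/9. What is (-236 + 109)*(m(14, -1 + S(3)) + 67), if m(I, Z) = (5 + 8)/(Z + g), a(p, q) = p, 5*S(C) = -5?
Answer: -37592/5 ≈ -7518.4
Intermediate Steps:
S(C) = -1 (S(C) = (⅕)*(-5) = -1)
g = ⅓ (g = 3/9 = 3*(⅑) = ⅓ ≈ 0.33333)
m(I, Z) = 13/(⅓ + Z) (m(I, Z) = (5 + 8)/(Z + ⅓) = 13/(⅓ + Z))
(-236 + 109)*(m(14, -1 + S(3)) + 67) = (-236 + 109)*(39/(1 + 3*(-1 - 1)) + 67) = -127*(39/(1 + 3*(-2)) + 67) = -127*(39/(1 - 6) + 67) = -127*(39/(-5) + 67) = -127*(39*(-⅕) + 67) = -127*(-39/5 + 67) = -127*296/5 = -37592/5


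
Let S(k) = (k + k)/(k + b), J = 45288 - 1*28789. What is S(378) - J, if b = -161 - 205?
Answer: -16436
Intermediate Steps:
b = -366
J = 16499 (J = 45288 - 28789 = 16499)
S(k) = 2*k/(-366 + k) (S(k) = (k + k)/(k - 366) = (2*k)/(-366 + k) = 2*k/(-366 + k))
S(378) - J = 2*378/(-366 + 378) - 1*16499 = 2*378/12 - 16499 = 2*378*(1/12) - 16499 = 63 - 16499 = -16436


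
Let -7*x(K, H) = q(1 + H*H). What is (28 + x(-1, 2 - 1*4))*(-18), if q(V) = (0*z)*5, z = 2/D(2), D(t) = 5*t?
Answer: -504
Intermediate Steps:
z = ⅕ (z = 2/((5*2)) = 2/10 = 2*(⅒) = ⅕ ≈ 0.20000)
q(V) = 0 (q(V) = (0*(⅕))*5 = 0*5 = 0)
x(K, H) = 0 (x(K, H) = -⅐*0 = 0)
(28 + x(-1, 2 - 1*4))*(-18) = (28 + 0)*(-18) = 28*(-18) = -504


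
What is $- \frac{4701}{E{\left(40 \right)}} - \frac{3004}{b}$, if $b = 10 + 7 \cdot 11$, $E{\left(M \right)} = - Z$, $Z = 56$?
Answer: $\frac{240763}{4872} \approx 49.418$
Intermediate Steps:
$E{\left(M \right)} = -56$ ($E{\left(M \right)} = \left(-1\right) 56 = -56$)
$b = 87$ ($b = 10 + 77 = 87$)
$- \frac{4701}{E{\left(40 \right)}} - \frac{3004}{b} = - \frac{4701}{-56} - \frac{3004}{87} = \left(-4701\right) \left(- \frac{1}{56}\right) - \frac{3004}{87} = \frac{4701}{56} - \frac{3004}{87} = \frac{240763}{4872}$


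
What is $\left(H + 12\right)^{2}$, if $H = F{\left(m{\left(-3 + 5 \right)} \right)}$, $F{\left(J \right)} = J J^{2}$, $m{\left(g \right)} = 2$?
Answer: $400$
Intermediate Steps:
$F{\left(J \right)} = J^{3}$
$H = 8$ ($H = 2^{3} = 8$)
$\left(H + 12\right)^{2} = \left(8 + 12\right)^{2} = 20^{2} = 400$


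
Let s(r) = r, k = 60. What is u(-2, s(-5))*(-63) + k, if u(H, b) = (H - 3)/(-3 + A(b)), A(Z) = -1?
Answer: -75/4 ≈ -18.750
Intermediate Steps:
u(H, b) = ¾ - H/4 (u(H, b) = (H - 3)/(-3 - 1) = (-3 + H)/(-4) = (-3 + H)*(-¼) = ¾ - H/4)
u(-2, s(-5))*(-63) + k = (¾ - ¼*(-2))*(-63) + 60 = (¾ + ½)*(-63) + 60 = (5/4)*(-63) + 60 = -315/4 + 60 = -75/4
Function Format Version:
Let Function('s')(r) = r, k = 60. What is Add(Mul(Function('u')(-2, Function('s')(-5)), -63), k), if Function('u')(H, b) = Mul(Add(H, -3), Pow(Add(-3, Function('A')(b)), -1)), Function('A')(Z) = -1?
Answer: Rational(-75, 4) ≈ -18.750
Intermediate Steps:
Function('u')(H, b) = Add(Rational(3, 4), Mul(Rational(-1, 4), H)) (Function('u')(H, b) = Mul(Add(H, -3), Pow(Add(-3, -1), -1)) = Mul(Add(-3, H), Pow(-4, -1)) = Mul(Add(-3, H), Rational(-1, 4)) = Add(Rational(3, 4), Mul(Rational(-1, 4), H)))
Add(Mul(Function('u')(-2, Function('s')(-5)), -63), k) = Add(Mul(Add(Rational(3, 4), Mul(Rational(-1, 4), -2)), -63), 60) = Add(Mul(Add(Rational(3, 4), Rational(1, 2)), -63), 60) = Add(Mul(Rational(5, 4), -63), 60) = Add(Rational(-315, 4), 60) = Rational(-75, 4)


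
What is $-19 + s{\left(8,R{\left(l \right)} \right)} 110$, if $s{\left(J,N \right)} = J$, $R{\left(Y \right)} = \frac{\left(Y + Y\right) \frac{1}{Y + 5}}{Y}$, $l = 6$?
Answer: $861$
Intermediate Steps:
$R{\left(Y \right)} = \frac{2}{5 + Y}$ ($R{\left(Y \right)} = \frac{2 Y \frac{1}{5 + Y}}{Y} = \frac{2}{5 + Y}$)
$-19 + s{\left(8,R{\left(l \right)} \right)} 110 = -19 + 8 \cdot 110 = -19 + 880 = 861$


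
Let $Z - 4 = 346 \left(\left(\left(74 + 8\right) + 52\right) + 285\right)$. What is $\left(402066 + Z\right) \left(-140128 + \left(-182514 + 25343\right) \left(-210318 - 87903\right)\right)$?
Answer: $25640801654978172$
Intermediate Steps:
$Z = 144978$ ($Z = 4 + 346 \left(\left(\left(74 + 8\right) + 52\right) + 285\right) = 4 + 346 \left(\left(82 + 52\right) + 285\right) = 4 + 346 \left(134 + 285\right) = 4 + 346 \cdot 419 = 4 + 144974 = 144978$)
$\left(402066 + Z\right) \left(-140128 + \left(-182514 + 25343\right) \left(-210318 - 87903\right)\right) = \left(402066 + 144978\right) \left(-140128 + \left(-182514 + 25343\right) \left(-210318 - 87903\right)\right) = 547044 \left(-140128 - 157171 \left(-210318 - 87903\right)\right) = 547044 \left(-140128 - -46871692791\right) = 547044 \left(-140128 + 46871692791\right) = 547044 \cdot 46871552663 = 25640801654978172$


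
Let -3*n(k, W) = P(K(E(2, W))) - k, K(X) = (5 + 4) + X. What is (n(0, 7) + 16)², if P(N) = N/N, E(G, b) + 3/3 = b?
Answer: 2209/9 ≈ 245.44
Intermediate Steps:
E(G, b) = -1 + b
K(X) = 9 + X
P(N) = 1
n(k, W) = -⅓ + k/3 (n(k, W) = -(1 - k)/3 = -⅓ + k/3)
(n(0, 7) + 16)² = ((-⅓ + (⅓)*0) + 16)² = ((-⅓ + 0) + 16)² = (-⅓ + 16)² = (47/3)² = 2209/9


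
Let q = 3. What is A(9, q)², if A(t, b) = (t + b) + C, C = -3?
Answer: 81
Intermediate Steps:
A(t, b) = -3 + b + t (A(t, b) = (t + b) - 3 = (b + t) - 3 = -3 + b + t)
A(9, q)² = (-3 + 3 + 9)² = 9² = 81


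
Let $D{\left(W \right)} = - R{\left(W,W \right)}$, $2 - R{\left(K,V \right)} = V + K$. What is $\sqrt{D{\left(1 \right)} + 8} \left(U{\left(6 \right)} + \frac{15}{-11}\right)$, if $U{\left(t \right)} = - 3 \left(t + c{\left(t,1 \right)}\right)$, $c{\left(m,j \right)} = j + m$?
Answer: $- \frac{888 \sqrt{2}}{11} \approx -114.17$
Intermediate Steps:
$R{\left(K,V \right)} = 2 - K - V$ ($R{\left(K,V \right)} = 2 - \left(V + K\right) = 2 - \left(K + V\right) = 2 - K - V$)
$D{\left(W \right)} = -2 + 2 W$ ($D{\left(W \right)} = - (2 - W - W) = - (2 - 2 W) = -2 + 2 W$)
$U{\left(t \right)} = -3 - 6 t$ ($U{\left(t \right)} = - 3 \left(t + \left(1 + t\right)\right) = - 3 \left(1 + 2 t\right) = -3 - 6 t$)
$\sqrt{D{\left(1 \right)} + 8} \left(U{\left(6 \right)} + \frac{15}{-11}\right) = \sqrt{\left(-2 + 2 \cdot 1\right) + 8} \left(\left(-3 - 36\right) + \frac{15}{-11}\right) = \sqrt{\left(-2 + 2\right) + 8} \left(\left(-3 - 36\right) + 15 \left(- \frac{1}{11}\right)\right) = \sqrt{0 + 8} \left(-39 - \frac{15}{11}\right) = \sqrt{8} \left(- \frac{444}{11}\right) = 2 \sqrt{2} \left(- \frac{444}{11}\right) = - \frac{888 \sqrt{2}}{11}$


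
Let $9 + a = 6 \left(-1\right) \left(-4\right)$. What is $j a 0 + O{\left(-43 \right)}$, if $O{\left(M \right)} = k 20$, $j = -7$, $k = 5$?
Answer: $100$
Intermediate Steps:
$O{\left(M \right)} = 100$ ($O{\left(M \right)} = 5 \cdot 20 = 100$)
$a = 15$ ($a = -9 + 6 \left(-1\right) \left(-4\right) = -9 - -24 = -9 + 24 = 15$)
$j a 0 + O{\left(-43 \right)} = \left(-7\right) 15 \cdot 0 + 100 = \left(-105\right) 0 + 100 = 0 + 100 = 100$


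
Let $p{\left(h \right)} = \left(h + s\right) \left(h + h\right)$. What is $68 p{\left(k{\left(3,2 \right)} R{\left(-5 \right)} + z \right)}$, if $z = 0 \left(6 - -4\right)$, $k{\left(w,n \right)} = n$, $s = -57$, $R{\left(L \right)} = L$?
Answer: $91120$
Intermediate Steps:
$z = 0$ ($z = 0 \left(6 + 4\right) = 0 \cdot 10 = 0$)
$p{\left(h \right)} = 2 h \left(-57 + h\right)$ ($p{\left(h \right)} = \left(h - 57\right) \left(h + h\right) = \left(-57 + h\right) 2 h = 2 h \left(-57 + h\right)$)
$68 p{\left(k{\left(3,2 \right)} R{\left(-5 \right)} + z \right)} = 68 \cdot 2 \left(2 \left(-5\right) + 0\right) \left(-57 + \left(2 \left(-5\right) + 0\right)\right) = 68 \cdot 2 \left(-10 + 0\right) \left(-57 + \left(-10 + 0\right)\right) = 68 \cdot 2 \left(-10\right) \left(-57 - 10\right) = 68 \cdot 2 \left(-10\right) \left(-67\right) = 68 \cdot 1340 = 91120$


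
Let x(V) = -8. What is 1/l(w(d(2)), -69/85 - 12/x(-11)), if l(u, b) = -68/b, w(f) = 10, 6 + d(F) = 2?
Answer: -117/11560 ≈ -0.010121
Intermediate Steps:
d(F) = -4 (d(F) = -6 + 2 = -4)
1/l(w(d(2)), -69/85 - 12/x(-11)) = 1/(-68/(-69/85 - 12/(-8))) = 1/(-68/(-69*1/85 - 12*(-1/8))) = 1/(-68/(-69/85 + 3/2)) = 1/(-68/117/170) = 1/(-68*170/117) = 1/(-11560/117) = -117/11560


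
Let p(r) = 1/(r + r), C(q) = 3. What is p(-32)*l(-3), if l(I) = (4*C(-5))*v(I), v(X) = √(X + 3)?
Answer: 0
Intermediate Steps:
v(X) = √(3 + X)
p(r) = 1/(2*r)
l(I) = 12*√(3 + I) (l(I) = (4*3)*√(3 + I) = 12*√(3 + I))
p(-32)*l(-3) = ((½)/(-32))*(12*√(3 - 3)) = ((½)*(-1/32))*(12*√0) = -3*0/16 = -1/64*0 = 0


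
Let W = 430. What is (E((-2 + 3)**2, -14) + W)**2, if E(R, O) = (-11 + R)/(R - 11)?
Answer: 185761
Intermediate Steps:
E(R, O) = 1 (E(R, O) = (-11 + R)/(-11 + R) = 1)
(E((-2 + 3)**2, -14) + W)**2 = (1 + 430)**2 = 431**2 = 185761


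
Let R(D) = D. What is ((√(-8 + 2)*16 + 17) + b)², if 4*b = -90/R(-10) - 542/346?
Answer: -141308151/119716 + 104400*I*√6/173 ≈ -1180.4 + 1478.2*I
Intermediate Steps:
b = 643/346 (b = (-90/(-10) - 542/346)/4 = (-90*(-⅒) - 542*1/346)/4 = (9 - 271/173)/4 = (¼)*(1286/173) = 643/346 ≈ 1.8584)
((√(-8 + 2)*16 + 17) + b)² = ((√(-8 + 2)*16 + 17) + 643/346)² = ((√(-6)*16 + 17) + 643/346)² = (((I*√6)*16 + 17) + 643/346)² = ((16*I*√6 + 17) + 643/346)² = ((17 + 16*I*√6) + 643/346)² = (6525/346 + 16*I*√6)²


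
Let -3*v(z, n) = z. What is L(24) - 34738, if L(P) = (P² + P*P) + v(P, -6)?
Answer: -33594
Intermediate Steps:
v(z, n) = -z/3
L(P) = 2*P² - P/3 (L(P) = (P² + P*P) - P/3 = (P² + P²) - P/3 = 2*P² - P/3)
L(24) - 34738 = (⅓)*24*(-1 + 6*24) - 34738 = (⅓)*24*(-1 + 144) - 34738 = (⅓)*24*143 - 34738 = 1144 - 34738 = -33594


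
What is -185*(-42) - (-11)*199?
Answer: 9959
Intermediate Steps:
-185*(-42) - (-11)*199 = 7770 - 1*(-2189) = 7770 + 2189 = 9959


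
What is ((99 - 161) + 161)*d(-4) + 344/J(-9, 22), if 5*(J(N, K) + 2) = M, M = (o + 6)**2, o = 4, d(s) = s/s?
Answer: 1063/9 ≈ 118.11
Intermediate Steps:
d(s) = 1
M = 100 (M = (4 + 6)**2 = 10**2 = 100)
J(N, K) = 18 (J(N, K) = -2 + (1/5)*100 = -2 + 20 = 18)
((99 - 161) + 161)*d(-4) + 344/J(-9, 22) = ((99 - 161) + 161)*1 + 344/18 = (-62 + 161)*1 + 344*(1/18) = 99*1 + 172/9 = 99 + 172/9 = 1063/9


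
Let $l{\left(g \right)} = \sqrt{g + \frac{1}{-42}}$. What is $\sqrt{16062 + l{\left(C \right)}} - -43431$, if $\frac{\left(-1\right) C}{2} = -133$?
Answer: $43431 + \frac{\sqrt{28333368 + 42 \sqrt{469182}}}{42} \approx 43558.0$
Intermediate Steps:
$C = 266$ ($C = \left(-2\right) \left(-133\right) = 266$)
$l{\left(g \right)} = \sqrt{- \frac{1}{42} + g}$ ($l{\left(g \right)} = \sqrt{g - \frac{1}{42}} = \sqrt{- \frac{1}{42} + g}$)
$\sqrt{16062 + l{\left(C \right)}} - -43431 = \sqrt{16062 + \frac{\sqrt{-42 + 1764 \cdot 266}}{42}} - -43431 = \sqrt{16062 + \frac{\sqrt{-42 + 469224}}{42}} + 43431 = \sqrt{16062 + \frac{\sqrt{469182}}{42}} + 43431 = 43431 + \sqrt{16062 + \frac{\sqrt{469182}}{42}}$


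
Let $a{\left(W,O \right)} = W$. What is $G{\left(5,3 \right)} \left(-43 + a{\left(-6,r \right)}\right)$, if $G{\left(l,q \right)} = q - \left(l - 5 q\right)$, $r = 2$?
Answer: $-637$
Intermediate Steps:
$G{\left(l,q \right)} = - l + 6 q$
$G{\left(5,3 \right)} \left(-43 + a{\left(-6,r \right)}\right) = \left(\left(-1\right) 5 + 6 \cdot 3\right) \left(-43 - 6\right) = \left(-5 + 18\right) \left(-49\right) = 13 \left(-49\right) = -637$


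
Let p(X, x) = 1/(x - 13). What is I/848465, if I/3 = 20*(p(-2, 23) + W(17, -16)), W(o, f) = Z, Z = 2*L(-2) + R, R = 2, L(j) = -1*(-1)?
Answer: 246/848465 ≈ 0.00028994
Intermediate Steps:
L(j) = 1
p(X, x) = 1/(-13 + x)
Z = 4 (Z = 2*1 + 2 = 2 + 2 = 4)
W(o, f) = 4
I = 246 (I = 3*(20*(1/(-13 + 23) + 4)) = 3*(20*(1/10 + 4)) = 3*(20*(41/10)) = 3*82 = 246)
I/848465 = 246/848465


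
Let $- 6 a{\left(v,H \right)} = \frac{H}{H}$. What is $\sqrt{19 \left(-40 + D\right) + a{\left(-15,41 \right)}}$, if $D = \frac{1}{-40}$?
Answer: $\frac{i \sqrt{2738310}}{60} \approx 27.58 i$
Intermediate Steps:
$a{\left(v,H \right)} = - \frac{1}{6}$ ($a{\left(v,H \right)} = - \frac{H \frac{1}{H}}{6} = \left(- \frac{1}{6}\right) 1 = - \frac{1}{6}$)
$D = - \frac{1}{40} \approx -0.025$
$\sqrt{19 \left(-40 + D\right) + a{\left(-15,41 \right)}} = \sqrt{19 \left(-40 - \frac{1}{40}\right) - \frac{1}{6}} = \sqrt{19 \left(- \frac{1601}{40}\right) - \frac{1}{6}} = \sqrt{- \frac{30419}{40} - \frac{1}{6}} = \sqrt{- \frac{91277}{120}} = \frac{i \sqrt{2738310}}{60}$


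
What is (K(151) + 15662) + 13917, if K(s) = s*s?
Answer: 52380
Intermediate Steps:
K(s) = s²
(K(151) + 15662) + 13917 = (151² + 15662) + 13917 = (22801 + 15662) + 13917 = 38463 + 13917 = 52380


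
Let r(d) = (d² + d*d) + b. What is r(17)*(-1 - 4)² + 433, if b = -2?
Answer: 14833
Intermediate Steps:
r(d) = -2 + 2*d² (r(d) = (d² + d*d) - 2 = (d² + d²) - 2 = 2*d² - 2 = -2 + 2*d²)
r(17)*(-1 - 4)² + 433 = (-2 + 2*17²)*(-1 - 4)² + 433 = (-2 + 2*289)*(-5)² + 433 = (-2 + 578)*25 + 433 = 576*25 + 433 = 14400 + 433 = 14833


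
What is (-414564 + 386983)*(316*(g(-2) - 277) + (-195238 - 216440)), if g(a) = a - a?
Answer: 13768711010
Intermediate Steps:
g(a) = 0
(-414564 + 386983)*(316*(g(-2) - 277) + (-195238 - 216440)) = (-414564 + 386983)*(316*(0 - 277) + (-195238 - 216440)) = -27581*(316*(-277) - 411678) = -27581*(-87532 - 411678) = -27581*(-499210) = 13768711010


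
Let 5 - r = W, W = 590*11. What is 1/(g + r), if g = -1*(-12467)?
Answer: 1/5982 ≈ 0.00016717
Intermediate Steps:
W = 6490
g = 12467
r = -6485 (r = 5 - 1*6490 = 5 - 6490 = -6485)
1/(g + r) = 1/(12467 - 6485) = 1/5982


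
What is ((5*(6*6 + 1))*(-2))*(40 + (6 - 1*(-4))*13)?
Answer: -62900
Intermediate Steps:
((5*(6*6 + 1))*(-2))*(40 + (6 - 1*(-4))*13) = ((5*(36 + 1))*(-2))*(40 + (6 + 4)*13) = ((5*37)*(-2))*(40 + 10*13) = (185*(-2))*(40 + 130) = -370*170 = -62900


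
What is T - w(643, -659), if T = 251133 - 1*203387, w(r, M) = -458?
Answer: 48204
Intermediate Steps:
T = 47746 (T = 251133 - 203387 = 47746)
T - w(643, -659) = 47746 - 1*(-458) = 47746 + 458 = 48204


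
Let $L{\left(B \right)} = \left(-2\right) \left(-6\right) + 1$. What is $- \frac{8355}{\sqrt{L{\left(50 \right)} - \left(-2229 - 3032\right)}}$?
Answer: $- \frac{2785 \sqrt{586}}{586} \approx -115.05$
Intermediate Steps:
$L{\left(B \right)} = 13$ ($L{\left(B \right)} = 12 + 1 = 13$)
$- \frac{8355}{\sqrt{L{\left(50 \right)} - \left(-2229 - 3032\right)}} = - \frac{8355}{\sqrt{13 - \left(-2229 - 3032\right)}} = - \frac{8355}{\sqrt{13 - -5261}} = - \frac{8355}{\sqrt{13 + \left(-8746 + 14007\right)}} = - \frac{8355}{\sqrt{13 + 5261}} = - \frac{8355}{\sqrt{5274}} = - \frac{8355}{3 \sqrt{586}} = - 8355 \frac{\sqrt{586}}{1758} = - \frac{2785 \sqrt{586}}{586}$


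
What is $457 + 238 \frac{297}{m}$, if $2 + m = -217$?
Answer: $\frac{9799}{73} \approx 134.23$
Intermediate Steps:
$m = -219$ ($m = -2 - 217 = -219$)
$457 + 238 \frac{297}{m} = 457 + 238 \frac{297}{-219} = 457 + 238 \cdot 297 \left(- \frac{1}{219}\right) = 457 + 238 \left(- \frac{99}{73}\right) = 457 - \frac{23562}{73} = \frac{9799}{73}$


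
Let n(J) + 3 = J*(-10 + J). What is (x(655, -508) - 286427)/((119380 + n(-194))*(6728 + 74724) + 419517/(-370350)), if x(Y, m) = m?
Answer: -11807375250/532770685912787 ≈ -2.2162e-5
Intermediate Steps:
n(J) = -3 + J*(-10 + J)
(x(655, -508) - 286427)/((119380 + n(-194))*(6728 + 74724) + 419517/(-370350)) = (-508 - 286427)/((119380 + (-3 + (-194)² - 10*(-194)))*(6728 + 74724) + 419517/(-370350)) = -286935/((119380 + (-3 + 37636 + 1940))*81452 + 419517*(-1/370350)) = -286935/((119380 + 39573)*81452 - 46613/41150) = -286935/(158953*81452 - 46613/41150) = -286935/(12947039756 - 46613/41150) = -286935/532770685912787/41150 = -286935*41150/532770685912787 = -11807375250/532770685912787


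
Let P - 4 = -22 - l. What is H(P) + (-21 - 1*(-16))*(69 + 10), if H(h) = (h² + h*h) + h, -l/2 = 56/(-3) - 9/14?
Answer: 2628278/441 ≈ 5959.8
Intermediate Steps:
l = 811/21 (l = -2*(56/(-3) - 9/14) = -2*(56*(-⅓) - 9*1/14) = -2*(-56/3 - 9/14) = -2*(-811/42) = 811/21 ≈ 38.619)
P = -1189/21 (P = 4 + (-22 - 1*811/21) = 4 + (-22 - 811/21) = 4 - 1273/21 = -1189/21 ≈ -56.619)
H(h) = h + 2*h² (H(h) = (h² + h²) + h = 2*h² + h = h + 2*h²)
H(P) + (-21 - 1*(-16))*(69 + 10) = -1189*(1 + 2*(-1189/21))/21 + (-21 - 1*(-16))*(69 + 10) = -1189*(1 - 2378/21)/21 + (-21 + 16)*79 = -1189/21*(-2357/21) - 5*79 = 2802473/441 - 395 = 2628278/441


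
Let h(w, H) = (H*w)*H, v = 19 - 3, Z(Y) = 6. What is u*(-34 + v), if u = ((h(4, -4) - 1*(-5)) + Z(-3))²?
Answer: -101250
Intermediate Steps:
v = 16
h(w, H) = w*H²
u = 5625 (u = ((4*(-4)² - 1*(-5)) + 6)² = ((4*16 + 5) + 6)² = ((64 + 5) + 6)² = (69 + 6)² = 75² = 5625)
u*(-34 + v) = 5625*(-34 + 16) = 5625*(-18) = -101250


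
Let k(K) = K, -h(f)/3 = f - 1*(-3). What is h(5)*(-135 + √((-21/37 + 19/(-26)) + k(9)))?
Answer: 3240 - 12*√7127458/481 ≈ 3173.4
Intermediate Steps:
h(f) = -9 - 3*f (h(f) = -3*(f - 1*(-3)) = -3*(f + 3) = -3*(3 + f) = -9 - 3*f)
h(5)*(-135 + √((-21/37 + 19/(-26)) + k(9))) = (-9 - 3*5)*(-135 + √((-21/37 + 19/(-26)) + 9)) = (-9 - 15)*(-135 + √((-21*1/37 + 19*(-1/26)) + 9)) = -24*(-135 + √((-21/37 - 19/26) + 9)) = -24*(-135 + √(-1249/962 + 9)) = -24*(-135 + √(7409/962)) = -24*(-135 + √7127458/962) = 3240 - 12*√7127458/481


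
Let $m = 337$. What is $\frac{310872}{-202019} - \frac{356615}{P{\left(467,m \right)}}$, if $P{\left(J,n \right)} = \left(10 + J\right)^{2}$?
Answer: $- \frac{142775400973}{45965181051} \approx -3.1062$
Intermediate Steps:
$\frac{310872}{-202019} - \frac{356615}{P{\left(467,m \right)}} = \frac{310872}{-202019} - \frac{356615}{\left(10 + 467\right)^{2}} = 310872 \left(- \frac{1}{202019}\right) - \frac{356615}{477^{2}} = - \frac{310872}{202019} - \frac{356615}{227529} = - \frac{142775400973}{45965181051}$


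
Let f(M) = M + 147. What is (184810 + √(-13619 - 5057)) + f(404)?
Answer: 185361 + 2*I*√4669 ≈ 1.8536e+5 + 136.66*I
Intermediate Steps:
f(M) = 147 + M
(184810 + √(-13619 - 5057)) + f(404) = (184810 + √(-13619 - 5057)) + (147 + 404) = (184810 + √(-18676)) + 551 = (184810 + 2*I*√4669) + 551 = 185361 + 2*I*√4669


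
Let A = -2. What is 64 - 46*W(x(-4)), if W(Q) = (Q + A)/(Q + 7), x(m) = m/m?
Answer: 279/4 ≈ 69.750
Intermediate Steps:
x(m) = 1
W(Q) = (-2 + Q)/(7 + Q) (W(Q) = (Q - 2)/(Q + 7) = (-2 + Q)/(7 + Q))
64 - 46*W(x(-4)) = 64 - 46*(-2 + 1)/(7 + 1) = 64 - 46*(-1)/8 = 64 - 23*(-1)/4 = 64 - 46*(-1/8) = 64 + 23/4 = 279/4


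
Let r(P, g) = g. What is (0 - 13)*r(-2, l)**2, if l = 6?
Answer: -468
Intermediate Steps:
(0 - 13)*r(-2, l)**2 = (0 - 13)*6**2 = -13*36 = -468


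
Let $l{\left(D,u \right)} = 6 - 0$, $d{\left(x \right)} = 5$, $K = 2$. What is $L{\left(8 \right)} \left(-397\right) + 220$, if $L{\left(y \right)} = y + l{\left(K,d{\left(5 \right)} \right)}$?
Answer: $-5338$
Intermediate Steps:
$l{\left(D,u \right)} = 6$ ($l{\left(D,u \right)} = 6 + 0 = 6$)
$L{\left(y \right)} = 6 + y$ ($L{\left(y \right)} = y + 6 = 6 + y$)
$L{\left(8 \right)} \left(-397\right) + 220 = \left(6 + 8\right) \left(-397\right) + 220 = 14 \left(-397\right) + 220 = -5558 + 220 = -5338$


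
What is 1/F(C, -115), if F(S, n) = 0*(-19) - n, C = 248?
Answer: 1/115 ≈ 0.0086956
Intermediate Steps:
F(S, n) = -n (F(S, n) = 0 - n = -n)
1/F(C, -115) = 1/(-1*(-115)) = 1/115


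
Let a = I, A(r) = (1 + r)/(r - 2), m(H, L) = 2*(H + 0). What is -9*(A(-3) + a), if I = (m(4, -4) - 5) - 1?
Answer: -108/5 ≈ -21.600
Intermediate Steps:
m(H, L) = 2*H
I = 2 (I = (2*4 - 5) - 1 = (8 - 5) - 1 = 3 - 1 = 2)
A(r) = (1 + r)/(-2 + r)
a = 2
-9*(A(-3) + a) = -9*((1 - 3)/(-2 - 3) + 2) = -9*(-2/(-5) + 2) = -9*(-1/5*(-2) + 2) = -9*(2/5 + 2) = -9*12/5 = -108/5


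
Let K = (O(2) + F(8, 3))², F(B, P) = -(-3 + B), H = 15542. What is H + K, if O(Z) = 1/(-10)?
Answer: 1556801/100 ≈ 15568.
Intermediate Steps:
F(B, P) = 3 - B
O(Z) = -⅒
K = 2601/100 (K = (-⅒ + (3 - 1*8))² = (-⅒ + (3 - 8))² = (-⅒ - 5)² = (-51/10)² = 2601/100 ≈ 26.010)
H + K = 15542 + 2601/100 = 1556801/100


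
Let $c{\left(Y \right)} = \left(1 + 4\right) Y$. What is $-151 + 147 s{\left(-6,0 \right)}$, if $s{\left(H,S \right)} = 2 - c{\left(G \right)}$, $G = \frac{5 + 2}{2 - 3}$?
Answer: $5288$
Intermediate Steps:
$G = -7$ ($G = \frac{7}{-1} = 7 \left(-1\right) = -7$)
$c{\left(Y \right)} = 5 Y$
$s{\left(H,S \right)} = 37$ ($s{\left(H,S \right)} = 2 - 5 \left(-7\right) = 2 - -35 = 2 + 35 = 37$)
$-151 + 147 s{\left(-6,0 \right)} = -151 + 147 \cdot 37 = -151 + 5439 = 5288$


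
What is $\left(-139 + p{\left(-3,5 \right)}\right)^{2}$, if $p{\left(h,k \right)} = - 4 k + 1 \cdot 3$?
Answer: $24336$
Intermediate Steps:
$p{\left(h,k \right)} = 3 - 4 k$ ($p{\left(h,k \right)} = - 4 k + 3 = 3 - 4 k$)
$\left(-139 + p{\left(-3,5 \right)}\right)^{2} = \left(-139 + \left(3 - 20\right)\right)^{2} = \left(-139 - 17\right)^{2} = \left(-156\right)^{2} = 24336$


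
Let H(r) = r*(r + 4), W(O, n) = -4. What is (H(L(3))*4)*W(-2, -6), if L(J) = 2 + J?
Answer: -720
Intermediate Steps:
H(r) = r*(4 + r)
(H(L(3))*4)*W(-2, -6) = (((2 + 3)*(4 + (2 + 3)))*4)*(-4) = ((5*(4 + 5))*4)*(-4) = ((5*9)*4)*(-4) = (45*4)*(-4) = 180*(-4) = -720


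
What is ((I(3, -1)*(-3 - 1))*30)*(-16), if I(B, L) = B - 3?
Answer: 0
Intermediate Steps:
I(B, L) = -3 + B
((I(3, -1)*(-3 - 1))*30)*(-16) = (((-3 + 3)*(-3 - 1))*30)*(-16) = ((0*(-4))*30)*(-16) = (0*30)*(-16) = 0*(-16) = 0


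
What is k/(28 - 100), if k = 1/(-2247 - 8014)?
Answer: 1/738792 ≈ 1.3536e-6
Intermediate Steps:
k = -1/10261 (k = 1/(-10261) = -1/10261 ≈ -9.7456e-5)
k/(28 - 100) = -1/(10261*(28 - 100)) = -1/10261/(-72) = -1/10261*(-1/72) = 1/738792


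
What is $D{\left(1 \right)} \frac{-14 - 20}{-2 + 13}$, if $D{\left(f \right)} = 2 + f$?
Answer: $- \frac{102}{11} \approx -9.2727$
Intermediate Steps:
$D{\left(1 \right)} \frac{-14 - 20}{-2 + 13} = \left(2 + 1\right) \frac{-14 - 20}{-2 + 13} = 3 \left(- \frac{34}{11}\right) = - \frac{102}{11}$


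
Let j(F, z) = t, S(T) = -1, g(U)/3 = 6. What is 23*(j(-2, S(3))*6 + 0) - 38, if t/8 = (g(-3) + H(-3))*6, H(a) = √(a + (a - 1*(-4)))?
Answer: 119194 + 6624*I*√2 ≈ 1.1919e+5 + 9367.8*I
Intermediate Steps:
g(U) = 18 (g(U) = 3*6 = 18)
H(a) = √(4 + 2*a) (H(a) = √(a + (a + 4)) = √(a + (4 + a)) = √(4 + 2*a))
t = 864 + 48*I*√2 (t = 8*((18 + √(4 + 2*(-3)))*6) = 8*((18 + √(4 - 6))*6) = 8*((18 + √(-2))*6) = 8*((18 + I*√2)*6) = 8*(108 + 6*I*√2) = 864 + 48*I*√2 ≈ 864.0 + 67.882*I)
j(F, z) = 864 + 48*I*√2
23*(j(-2, S(3))*6 + 0) - 38 = 23*((864 + 48*I*√2)*6 + 0) - 38 = 23*((5184 + 288*I*√2) + 0) - 38 = 23*(5184 + 288*I*√2) - 38 = (119232 + 6624*I*√2) - 38 = 119194 + 6624*I*√2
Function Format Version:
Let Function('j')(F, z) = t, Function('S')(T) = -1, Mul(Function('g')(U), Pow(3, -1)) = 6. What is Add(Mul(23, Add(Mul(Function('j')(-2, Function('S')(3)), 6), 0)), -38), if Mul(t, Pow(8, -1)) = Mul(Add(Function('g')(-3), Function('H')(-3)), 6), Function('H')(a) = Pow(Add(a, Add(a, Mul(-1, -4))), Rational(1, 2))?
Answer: Add(119194, Mul(6624, I, Pow(2, Rational(1, 2)))) ≈ Add(1.1919e+5, Mul(9367.8, I))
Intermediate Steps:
Function('g')(U) = 18 (Function('g')(U) = Mul(3, 6) = 18)
Function('H')(a) = Pow(Add(4, Mul(2, a)), Rational(1, 2)) (Function('H')(a) = Pow(Add(a, Add(a, 4)), Rational(1, 2)) = Pow(Add(a, Add(4, a)), Rational(1, 2)) = Pow(Add(4, Mul(2, a)), Rational(1, 2)))
t = Add(864, Mul(48, I, Pow(2, Rational(1, 2)))) (t = Mul(8, Mul(Add(18, Pow(Add(4, Mul(2, -3)), Rational(1, 2))), 6)) = Mul(8, Mul(Add(18, Pow(Add(4, -6), Rational(1, 2))), 6)) = Mul(8, Mul(Add(18, Pow(-2, Rational(1, 2))), 6)) = Mul(8, Mul(Add(18, Mul(I, Pow(2, Rational(1, 2)))), 6)) = Mul(8, Add(108, Mul(6, I, Pow(2, Rational(1, 2))))) = Add(864, Mul(48, I, Pow(2, Rational(1, 2)))) ≈ Add(864.00, Mul(67.882, I)))
Function('j')(F, z) = Add(864, Mul(48, I, Pow(2, Rational(1, 2))))
Add(Mul(23, Add(Mul(Function('j')(-2, Function('S')(3)), 6), 0)), -38) = Add(Mul(23, Add(Mul(Add(864, Mul(48, I, Pow(2, Rational(1, 2)))), 6), 0)), -38) = Add(Mul(23, Add(Add(5184, Mul(288, I, Pow(2, Rational(1, 2)))), 0)), -38) = Add(Mul(23, Add(5184, Mul(288, I, Pow(2, Rational(1, 2))))), -38) = Add(Add(119232, Mul(6624, I, Pow(2, Rational(1, 2)))), -38) = Add(119194, Mul(6624, I, Pow(2, Rational(1, 2))))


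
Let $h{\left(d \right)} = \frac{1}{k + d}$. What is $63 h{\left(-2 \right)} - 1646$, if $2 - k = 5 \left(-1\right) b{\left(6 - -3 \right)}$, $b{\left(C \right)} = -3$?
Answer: $- \frac{8251}{5} \approx -1650.2$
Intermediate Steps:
$k = -13$ ($k = 2 - 5 \left(-1\right) \left(-3\right) = 2 - \left(-5\right) \left(-3\right) = 2 - 15 = -13$)
$h{\left(d \right)} = \frac{1}{-13 + d}$
$63 h{\left(-2 \right)} - 1646 = \frac{63}{-13 - 2} - 1646 = \frac{63}{-15} - 1646 = 63 \left(- \frac{1}{15}\right) - 1646 = - \frac{21}{5} - 1646 = - \frac{8251}{5}$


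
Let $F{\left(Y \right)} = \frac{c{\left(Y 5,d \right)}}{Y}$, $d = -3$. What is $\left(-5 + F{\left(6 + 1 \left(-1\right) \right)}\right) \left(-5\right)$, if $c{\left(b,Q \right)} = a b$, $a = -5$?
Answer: $150$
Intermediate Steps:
$c{\left(b,Q \right)} = - 5 b$
$F{\left(Y \right)} = -25$ ($F{\left(Y \right)} = \frac{\left(-5\right) Y 5}{Y} = \frac{\left(-5\right) 5 Y}{Y} = \frac{\left(-25\right) Y}{Y} = -25$)
$\left(-5 + F{\left(6 + 1 \left(-1\right) \right)}\right) \left(-5\right) = \left(-5 - 25\right) \left(-5\right) = \left(-30\right) \left(-5\right) = 150$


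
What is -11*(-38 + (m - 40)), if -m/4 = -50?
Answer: -1342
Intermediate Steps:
m = 200 (m = -4*(-50) = 200)
-11*(-38 + (m - 40)) = -11*(-38 + (200 - 40)) = -11*(-38 + 160) = -11*122 = -1342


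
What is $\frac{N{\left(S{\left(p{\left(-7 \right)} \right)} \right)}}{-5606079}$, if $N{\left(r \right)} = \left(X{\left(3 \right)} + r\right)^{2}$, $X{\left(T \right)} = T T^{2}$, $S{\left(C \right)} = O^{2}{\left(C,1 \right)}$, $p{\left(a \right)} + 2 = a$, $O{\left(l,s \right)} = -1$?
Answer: $- \frac{784}{5606079} \approx -0.00013985$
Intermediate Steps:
$p{\left(a \right)} = -2 + a$
$S{\left(C \right)} = 1$ ($S{\left(C \right)} = \left(-1\right)^{2} = 1$)
$X{\left(T \right)} = T^{3}$
$N{\left(r \right)} = \left(27 + r\right)^{2}$ ($N{\left(r \right)} = \left(3^{3} + r\right)^{2} = \left(27 + r\right)^{2}$)
$\frac{N{\left(S{\left(p{\left(-7 \right)} \right)} \right)}}{-5606079} = \frac{\left(27 + 1\right)^{2}}{-5606079} = 28^{2} \left(- \frac{1}{5606079}\right) = 784 \left(- \frac{1}{5606079}\right) = - \frac{784}{5606079}$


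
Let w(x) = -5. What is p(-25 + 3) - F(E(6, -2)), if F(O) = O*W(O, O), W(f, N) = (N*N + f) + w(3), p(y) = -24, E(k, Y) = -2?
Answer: -30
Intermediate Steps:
W(f, N) = -5 + f + N² (W(f, N) = (N*N + f) - 5 = (N² + f) - 5 = (f + N²) - 5 = -5 + f + N²)
F(O) = O*(-5 + O + O²)
p(-25 + 3) - F(E(6, -2)) = -24 - (-2)*(-5 - 2 + (-2)²) = -24 - (-2)*(-5 - 2 + 4) = -24 - (-2)*(-3) = -24 - 1*6 = -24 - 6 = -30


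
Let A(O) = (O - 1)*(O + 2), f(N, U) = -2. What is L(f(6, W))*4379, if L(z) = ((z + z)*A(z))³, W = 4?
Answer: 0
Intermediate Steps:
A(O) = (-1 + O)*(2 + O)
L(z) = 8*z³*(-2 + z + z²)³ (L(z) = ((z + z)*(-2 + z + z²))³ = ((2*z)*(-2 + z + z²))³ = (2*z*(-2 + z + z²))³ = 8*z³*(-2 + z + z²)³)
L(f(6, W))*4379 = (8*(-2)³*(-2 - 2 + (-2)²)³)*4379 = (8*(-8)*(-2 - 2 + 4)³)*4379 = (8*(-8)*0³)*4379 = (8*(-8)*0)*4379 = 0*4379 = 0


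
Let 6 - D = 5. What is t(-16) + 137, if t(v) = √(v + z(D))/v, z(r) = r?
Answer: 137 - I*√15/16 ≈ 137.0 - 0.24206*I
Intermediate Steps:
D = 1 (D = 6 - 1*5 = 6 - 5 = 1)
t(v) = √(1 + v)/v (t(v) = √(v + 1)/v = √(1 + v)/v)
t(-16) + 137 = √(1 - 16)/(-16) + 137 = -I*√15/16 + 137 = 137 - I*√15/16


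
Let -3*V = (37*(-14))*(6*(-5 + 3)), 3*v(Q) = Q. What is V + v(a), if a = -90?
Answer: -2102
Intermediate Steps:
v(Q) = Q/3
V = -2072 (V = -37*(-14)*6*(-5 + 3)/3 = -(-518)*6*(-2)/3 = -(-518)*(-12)/3 = -⅓*6216 = -2072)
V + v(a) = -2072 + (⅓)*(-90) = -2072 - 30 = -2102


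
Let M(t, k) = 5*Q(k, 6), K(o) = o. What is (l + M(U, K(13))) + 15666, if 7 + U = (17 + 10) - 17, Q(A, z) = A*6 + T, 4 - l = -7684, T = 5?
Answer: 23769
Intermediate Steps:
l = 7688 (l = 4 - 1*(-7684) = 4 + 7684 = 7688)
Q(A, z) = 5 + 6*A (Q(A, z) = A*6 + 5 = 6*A + 5 = 5 + 6*A)
U = 3 (U = -7 + ((17 + 10) - 17) = -7 + (27 - 17) = -7 + 10 = 3)
M(t, k) = 25 + 30*k (M(t, k) = 5*(5 + 6*k) = 25 + 30*k)
(l + M(U, K(13))) + 15666 = (7688 + (25 + 30*13)) + 15666 = (7688 + (25 + 390)) + 15666 = (7688 + 415) + 15666 = 8103 + 15666 = 23769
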